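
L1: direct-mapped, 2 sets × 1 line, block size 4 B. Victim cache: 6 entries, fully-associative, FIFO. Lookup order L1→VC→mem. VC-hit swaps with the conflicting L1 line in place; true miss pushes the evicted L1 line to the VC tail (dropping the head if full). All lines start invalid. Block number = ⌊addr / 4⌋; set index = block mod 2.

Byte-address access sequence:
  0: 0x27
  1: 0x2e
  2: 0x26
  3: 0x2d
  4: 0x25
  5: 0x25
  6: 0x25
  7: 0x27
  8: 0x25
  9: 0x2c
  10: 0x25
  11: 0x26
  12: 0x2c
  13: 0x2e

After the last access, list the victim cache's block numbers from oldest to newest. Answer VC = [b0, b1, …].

#0 0x27→b9/s1 MISS; vc=[]
#1 0x2e→b11/s1 MISS; vc=[9]
#2 0x26→b9/s1 VC-HIT; vc=[11]
#3 0x2d→b11/s1 VC-HIT; vc=[9]
#4 0x25→b9/s1 VC-HIT; vc=[11]
#5 0x25→b9/s1 L1-HIT; vc=[11]
#6 0x25→b9/s1 L1-HIT; vc=[11]
#7 0x27→b9/s1 L1-HIT; vc=[11]
#8 0x25→b9/s1 L1-HIT; vc=[11]
#9 0x2c→b11/s1 VC-HIT; vc=[9]
#10 0x25→b9/s1 VC-HIT; vc=[11]
#11 0x26→b9/s1 L1-HIT; vc=[11]
#12 0x2c→b11/s1 VC-HIT; vc=[9]
#13 0x2e→b11/s1 L1-HIT; vc=[9]

VC = [9]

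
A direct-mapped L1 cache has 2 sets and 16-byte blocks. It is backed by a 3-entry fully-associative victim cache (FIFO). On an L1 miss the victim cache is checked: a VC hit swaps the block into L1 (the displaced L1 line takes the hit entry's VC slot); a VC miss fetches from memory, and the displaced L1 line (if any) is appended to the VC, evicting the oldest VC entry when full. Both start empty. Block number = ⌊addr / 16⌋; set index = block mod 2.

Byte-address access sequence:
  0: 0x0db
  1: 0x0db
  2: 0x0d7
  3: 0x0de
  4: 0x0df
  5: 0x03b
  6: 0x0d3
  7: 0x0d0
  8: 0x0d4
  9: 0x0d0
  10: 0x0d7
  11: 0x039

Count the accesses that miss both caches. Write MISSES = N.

  [0] addr=0xdb blk=13 s=1: MISS | VC []
  [1] addr=0xdb blk=13 s=1: L1-HIT | VC []
  [2] addr=0xd7 blk=13 s=1: L1-HIT | VC []
  [3] addr=0xde blk=13 s=1: L1-HIT | VC []
  [4] addr=0xdf blk=13 s=1: L1-HIT | VC []
  [5] addr=0x3b blk=3 s=1: MISS | VC [13]
  [6] addr=0xd3 blk=13 s=1: VC-HIT | VC [3]
  [7] addr=0xd0 blk=13 s=1: L1-HIT | VC [3]
  [8] addr=0xd4 blk=13 s=1: L1-HIT | VC [3]
  [9] addr=0xd0 blk=13 s=1: L1-HIT | VC [3]
  [10] addr=0xd7 blk=13 s=1: L1-HIT | VC [3]
  [11] addr=0x39 blk=3 s=1: VC-HIT | VC [13]

MISSES = 2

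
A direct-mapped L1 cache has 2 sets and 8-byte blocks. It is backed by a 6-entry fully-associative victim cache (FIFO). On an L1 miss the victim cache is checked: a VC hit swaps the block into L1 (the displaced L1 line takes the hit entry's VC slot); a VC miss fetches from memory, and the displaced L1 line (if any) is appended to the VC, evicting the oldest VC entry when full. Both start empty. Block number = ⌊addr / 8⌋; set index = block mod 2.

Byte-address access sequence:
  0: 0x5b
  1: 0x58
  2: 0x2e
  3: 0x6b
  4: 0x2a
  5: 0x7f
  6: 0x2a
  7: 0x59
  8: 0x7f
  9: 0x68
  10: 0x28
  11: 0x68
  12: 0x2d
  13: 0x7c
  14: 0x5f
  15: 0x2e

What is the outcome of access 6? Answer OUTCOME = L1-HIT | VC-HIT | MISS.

#0 0x5b→b11/s1 MISS; vc=[]
#1 0x58→b11/s1 L1-HIT; vc=[]
#2 0x2e→b5/s1 MISS; vc=[11]
#3 0x6b→b13/s1 MISS; vc=[11,5]
#4 0x2a→b5/s1 VC-HIT; vc=[11,13]
#5 0x7f→b15/s1 MISS; vc=[11,13,5]
#6 0x2a→b5/s1 VC-HIT; vc=[11,13,15]
#7 0x59→b11/s1 VC-HIT; vc=[5,13,15]
#8 0x7f→b15/s1 VC-HIT; vc=[5,13,11]
#9 0x68→b13/s1 VC-HIT; vc=[5,15,11]
#10 0x28→b5/s1 VC-HIT; vc=[13,15,11]
#11 0x68→b13/s1 VC-HIT; vc=[5,15,11]
#12 0x2d→b5/s1 VC-HIT; vc=[13,15,11]
#13 0x7c→b15/s1 VC-HIT; vc=[13,5,11]
#14 0x5f→b11/s1 VC-HIT; vc=[13,5,15]
#15 0x2e→b5/s1 VC-HIT; vc=[13,11,15]

OUTCOME = VC-HIT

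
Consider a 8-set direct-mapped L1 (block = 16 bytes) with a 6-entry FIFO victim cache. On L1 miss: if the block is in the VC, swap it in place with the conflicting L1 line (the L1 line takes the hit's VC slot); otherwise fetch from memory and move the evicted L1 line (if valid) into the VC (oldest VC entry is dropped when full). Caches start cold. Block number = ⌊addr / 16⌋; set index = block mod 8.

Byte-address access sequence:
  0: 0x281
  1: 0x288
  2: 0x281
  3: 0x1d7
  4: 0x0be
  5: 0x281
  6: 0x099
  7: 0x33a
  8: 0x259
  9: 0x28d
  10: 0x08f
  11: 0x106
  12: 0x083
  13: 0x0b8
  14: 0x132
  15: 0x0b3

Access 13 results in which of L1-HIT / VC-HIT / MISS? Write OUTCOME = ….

  [0] addr=0x281 blk=40 s=0: MISS | VC []
  [1] addr=0x288 blk=40 s=0: L1-HIT | VC []
  [2] addr=0x281 blk=40 s=0: L1-HIT | VC []
  [3] addr=0x1d7 blk=29 s=5: MISS | VC []
  [4] addr=0xbe blk=11 s=3: MISS | VC []
  [5] addr=0x281 blk=40 s=0: L1-HIT | VC []
  [6] addr=0x99 blk=9 s=1: MISS | VC []
  [7] addr=0x33a blk=51 s=3: MISS | VC [11]
  [8] addr=0x259 blk=37 s=5: MISS | VC [11, 29]
  [9] addr=0x28d blk=40 s=0: L1-HIT | VC [11, 29]
  [10] addr=0x8f blk=8 s=0: MISS | VC [11, 29, 40]
  [11] addr=0x106 blk=16 s=0: MISS | VC [11, 29, 40, 8]
  [12] addr=0x83 blk=8 s=0: VC-HIT | VC [11, 29, 40, 16]
  [13] addr=0xb8 blk=11 s=3: VC-HIT | VC [51, 29, 40, 16]
  [14] addr=0x132 blk=19 s=3: MISS | VC [51, 29, 40, 16, 11]
  [15] addr=0xb3 blk=11 s=3: VC-HIT | VC [51, 29, 40, 16, 19]

OUTCOME = VC-HIT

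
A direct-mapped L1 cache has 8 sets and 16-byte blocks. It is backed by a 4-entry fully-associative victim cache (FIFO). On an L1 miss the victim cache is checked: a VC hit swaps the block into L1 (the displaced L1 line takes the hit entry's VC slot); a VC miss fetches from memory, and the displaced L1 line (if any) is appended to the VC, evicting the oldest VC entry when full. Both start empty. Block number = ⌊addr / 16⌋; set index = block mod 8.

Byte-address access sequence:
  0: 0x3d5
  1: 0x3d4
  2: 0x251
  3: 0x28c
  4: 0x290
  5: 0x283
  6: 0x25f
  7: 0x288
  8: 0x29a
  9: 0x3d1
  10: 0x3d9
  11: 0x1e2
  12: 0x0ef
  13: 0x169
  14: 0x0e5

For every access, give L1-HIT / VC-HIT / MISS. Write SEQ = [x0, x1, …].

SEQ = [MISS, L1-HIT, MISS, MISS, MISS, L1-HIT, L1-HIT, L1-HIT, L1-HIT, VC-HIT, L1-HIT, MISS, MISS, MISS, VC-HIT]

#0 0x3d5→b61/s5 MISS; vc=[]
#1 0x3d4→b61/s5 L1-HIT; vc=[]
#2 0x251→b37/s5 MISS; vc=[61]
#3 0x28c→b40/s0 MISS; vc=[61]
#4 0x290→b41/s1 MISS; vc=[61]
#5 0x283→b40/s0 L1-HIT; vc=[61]
#6 0x25f→b37/s5 L1-HIT; vc=[61]
#7 0x288→b40/s0 L1-HIT; vc=[61]
#8 0x29a→b41/s1 L1-HIT; vc=[61]
#9 0x3d1→b61/s5 VC-HIT; vc=[37]
#10 0x3d9→b61/s5 L1-HIT; vc=[37]
#11 0x1e2→b30/s6 MISS; vc=[37]
#12 0xef→b14/s6 MISS; vc=[37,30]
#13 0x169→b22/s6 MISS; vc=[37,30,14]
#14 0xe5→b14/s6 VC-HIT; vc=[37,30,22]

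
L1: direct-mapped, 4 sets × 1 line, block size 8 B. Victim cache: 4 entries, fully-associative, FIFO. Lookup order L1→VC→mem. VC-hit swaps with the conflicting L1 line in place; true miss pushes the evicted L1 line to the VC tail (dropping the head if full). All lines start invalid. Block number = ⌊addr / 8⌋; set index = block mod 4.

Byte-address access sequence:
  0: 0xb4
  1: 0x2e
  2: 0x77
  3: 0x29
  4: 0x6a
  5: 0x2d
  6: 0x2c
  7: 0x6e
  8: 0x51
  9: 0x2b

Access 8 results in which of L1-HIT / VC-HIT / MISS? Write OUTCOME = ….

0: 0xb4 (blk 22, set 2) → MISS  vc=[]
1: 0x2e (blk 5, set 1) → MISS  vc=[]
2: 0x77 (blk 14, set 2) → MISS  vc=[22]
3: 0x29 (blk 5, set 1) → L1-HIT  vc=[22]
4: 0x6a (blk 13, set 1) → MISS  vc=[22, 5]
5: 0x2d (blk 5, set 1) → VC-HIT  vc=[22, 13]
6: 0x2c (blk 5, set 1) → L1-HIT  vc=[22, 13]
7: 0x6e (blk 13, set 1) → VC-HIT  vc=[22, 5]
8: 0x51 (blk 10, set 2) → MISS  vc=[22, 5, 14]
9: 0x2b (blk 5, set 1) → VC-HIT  vc=[22, 13, 14]

OUTCOME = MISS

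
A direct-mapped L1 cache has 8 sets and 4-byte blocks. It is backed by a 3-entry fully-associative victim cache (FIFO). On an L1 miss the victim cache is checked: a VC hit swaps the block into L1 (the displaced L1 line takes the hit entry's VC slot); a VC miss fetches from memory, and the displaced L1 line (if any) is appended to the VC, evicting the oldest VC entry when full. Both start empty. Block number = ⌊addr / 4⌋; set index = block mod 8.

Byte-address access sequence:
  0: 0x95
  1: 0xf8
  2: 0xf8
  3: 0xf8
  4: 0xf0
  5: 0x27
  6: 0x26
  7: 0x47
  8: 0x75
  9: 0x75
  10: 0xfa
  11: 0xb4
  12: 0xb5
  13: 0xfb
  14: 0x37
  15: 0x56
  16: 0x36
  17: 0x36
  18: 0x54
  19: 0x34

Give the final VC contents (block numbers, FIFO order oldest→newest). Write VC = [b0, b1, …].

0: 0x95 (blk 37, set 5) → MISS  vc=[]
1: 0xf8 (blk 62, set 6) → MISS  vc=[]
2: 0xf8 (blk 62, set 6) → L1-HIT  vc=[]
3: 0xf8 (blk 62, set 6) → L1-HIT  vc=[]
4: 0xf0 (blk 60, set 4) → MISS  vc=[]
5: 0x27 (blk 9, set 1) → MISS  vc=[]
6: 0x26 (blk 9, set 1) → L1-HIT  vc=[]
7: 0x47 (blk 17, set 1) → MISS  vc=[9]
8: 0x75 (blk 29, set 5) → MISS  vc=[9, 37]
9: 0x75 (blk 29, set 5) → L1-HIT  vc=[9, 37]
10: 0xfa (blk 62, set 6) → L1-HIT  vc=[9, 37]
11: 0xb4 (blk 45, set 5) → MISS  vc=[9, 37, 29]
12: 0xb5 (blk 45, set 5) → L1-HIT  vc=[9, 37, 29]
13: 0xfb (blk 62, set 6) → L1-HIT  vc=[9, 37, 29]
14: 0x37 (blk 13, set 5) → MISS  vc=[37, 29, 45]
15: 0x56 (blk 21, set 5) → MISS  vc=[29, 45, 13]
16: 0x36 (blk 13, set 5) → VC-HIT  vc=[29, 45, 21]
17: 0x36 (blk 13, set 5) → L1-HIT  vc=[29, 45, 21]
18: 0x54 (blk 21, set 5) → VC-HIT  vc=[29, 45, 13]
19: 0x34 (blk 13, set 5) → VC-HIT  vc=[29, 45, 21]

VC = [29, 45, 21]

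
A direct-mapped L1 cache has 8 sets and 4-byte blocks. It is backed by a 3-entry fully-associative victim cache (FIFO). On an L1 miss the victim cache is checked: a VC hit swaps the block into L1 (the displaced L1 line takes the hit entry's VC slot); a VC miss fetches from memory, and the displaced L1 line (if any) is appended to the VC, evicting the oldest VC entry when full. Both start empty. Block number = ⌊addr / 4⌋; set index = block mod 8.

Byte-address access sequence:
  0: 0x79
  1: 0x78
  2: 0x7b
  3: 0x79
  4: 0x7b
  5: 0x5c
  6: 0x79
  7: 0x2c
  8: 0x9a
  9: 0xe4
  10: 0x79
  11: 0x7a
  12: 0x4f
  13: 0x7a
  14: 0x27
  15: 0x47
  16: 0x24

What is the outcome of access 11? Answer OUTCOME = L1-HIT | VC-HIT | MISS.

  [0] addr=0x79 blk=30 s=6: MISS | VC []
  [1] addr=0x78 blk=30 s=6: L1-HIT | VC []
  [2] addr=0x7b blk=30 s=6: L1-HIT | VC []
  [3] addr=0x79 blk=30 s=6: L1-HIT | VC []
  [4] addr=0x7b blk=30 s=6: L1-HIT | VC []
  [5] addr=0x5c blk=23 s=7: MISS | VC []
  [6] addr=0x79 blk=30 s=6: L1-HIT | VC []
  [7] addr=0x2c blk=11 s=3: MISS | VC []
  [8] addr=0x9a blk=38 s=6: MISS | VC [30]
  [9] addr=0xe4 blk=57 s=1: MISS | VC [30]
  [10] addr=0x79 blk=30 s=6: VC-HIT | VC [38]
  [11] addr=0x7a blk=30 s=6: L1-HIT | VC [38]
  [12] addr=0x4f blk=19 s=3: MISS | VC [38, 11]
  [13] addr=0x7a blk=30 s=6: L1-HIT | VC [38, 11]
  [14] addr=0x27 blk=9 s=1: MISS | VC [38, 11, 57]
  [15] addr=0x47 blk=17 s=1: MISS | VC [11, 57, 9]
  [16] addr=0x24 blk=9 s=1: VC-HIT | VC [11, 57, 17]

OUTCOME = L1-HIT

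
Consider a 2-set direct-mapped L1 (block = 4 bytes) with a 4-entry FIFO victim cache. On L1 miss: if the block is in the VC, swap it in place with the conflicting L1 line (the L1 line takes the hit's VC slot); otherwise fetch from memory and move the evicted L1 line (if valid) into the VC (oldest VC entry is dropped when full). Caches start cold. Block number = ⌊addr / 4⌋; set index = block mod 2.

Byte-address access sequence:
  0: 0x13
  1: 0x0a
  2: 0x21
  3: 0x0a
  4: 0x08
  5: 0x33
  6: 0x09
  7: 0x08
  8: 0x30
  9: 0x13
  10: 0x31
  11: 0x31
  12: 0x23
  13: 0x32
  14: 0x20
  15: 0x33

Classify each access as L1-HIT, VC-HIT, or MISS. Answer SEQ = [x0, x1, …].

0: 0x13 (blk 4, set 0) → MISS  vc=[]
1: 0xa (blk 2, set 0) → MISS  vc=[4]
2: 0x21 (blk 8, set 0) → MISS  vc=[4, 2]
3: 0xa (blk 2, set 0) → VC-HIT  vc=[4, 8]
4: 0x8 (blk 2, set 0) → L1-HIT  vc=[4, 8]
5: 0x33 (blk 12, set 0) → MISS  vc=[4, 8, 2]
6: 0x9 (blk 2, set 0) → VC-HIT  vc=[4, 8, 12]
7: 0x8 (blk 2, set 0) → L1-HIT  vc=[4, 8, 12]
8: 0x30 (blk 12, set 0) → VC-HIT  vc=[4, 8, 2]
9: 0x13 (blk 4, set 0) → VC-HIT  vc=[12, 8, 2]
10: 0x31 (blk 12, set 0) → VC-HIT  vc=[4, 8, 2]
11: 0x31 (blk 12, set 0) → L1-HIT  vc=[4, 8, 2]
12: 0x23 (blk 8, set 0) → VC-HIT  vc=[4, 12, 2]
13: 0x32 (blk 12, set 0) → VC-HIT  vc=[4, 8, 2]
14: 0x20 (blk 8, set 0) → VC-HIT  vc=[4, 12, 2]
15: 0x33 (blk 12, set 0) → VC-HIT  vc=[4, 8, 2]

SEQ = [MISS, MISS, MISS, VC-HIT, L1-HIT, MISS, VC-HIT, L1-HIT, VC-HIT, VC-HIT, VC-HIT, L1-HIT, VC-HIT, VC-HIT, VC-HIT, VC-HIT]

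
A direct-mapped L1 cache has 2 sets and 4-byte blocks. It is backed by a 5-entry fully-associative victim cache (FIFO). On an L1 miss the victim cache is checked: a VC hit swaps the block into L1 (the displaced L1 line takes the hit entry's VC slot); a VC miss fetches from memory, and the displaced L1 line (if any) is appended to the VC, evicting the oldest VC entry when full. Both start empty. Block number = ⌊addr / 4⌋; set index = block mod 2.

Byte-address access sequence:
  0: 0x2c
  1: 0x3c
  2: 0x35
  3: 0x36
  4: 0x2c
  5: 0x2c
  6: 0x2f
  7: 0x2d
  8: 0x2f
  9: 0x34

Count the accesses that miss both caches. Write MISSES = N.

MISSES = 3

#0 0x2c→b11/s1 MISS; vc=[]
#1 0x3c→b15/s1 MISS; vc=[11]
#2 0x35→b13/s1 MISS; vc=[11,15]
#3 0x36→b13/s1 L1-HIT; vc=[11,15]
#4 0x2c→b11/s1 VC-HIT; vc=[13,15]
#5 0x2c→b11/s1 L1-HIT; vc=[13,15]
#6 0x2f→b11/s1 L1-HIT; vc=[13,15]
#7 0x2d→b11/s1 L1-HIT; vc=[13,15]
#8 0x2f→b11/s1 L1-HIT; vc=[13,15]
#9 0x34→b13/s1 VC-HIT; vc=[11,15]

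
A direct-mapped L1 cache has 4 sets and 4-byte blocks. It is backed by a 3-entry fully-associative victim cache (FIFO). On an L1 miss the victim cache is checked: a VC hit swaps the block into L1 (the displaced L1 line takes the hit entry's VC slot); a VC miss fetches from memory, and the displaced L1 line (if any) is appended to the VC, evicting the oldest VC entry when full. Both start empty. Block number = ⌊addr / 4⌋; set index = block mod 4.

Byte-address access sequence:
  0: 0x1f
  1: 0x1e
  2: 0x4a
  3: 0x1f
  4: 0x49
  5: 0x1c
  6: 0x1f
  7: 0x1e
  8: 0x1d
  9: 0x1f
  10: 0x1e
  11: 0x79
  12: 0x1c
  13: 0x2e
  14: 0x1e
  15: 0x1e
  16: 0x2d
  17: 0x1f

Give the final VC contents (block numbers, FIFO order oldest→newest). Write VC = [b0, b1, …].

  [0] addr=0x1f blk=7 s=3: MISS | VC []
  [1] addr=0x1e blk=7 s=3: L1-HIT | VC []
  [2] addr=0x4a blk=18 s=2: MISS | VC []
  [3] addr=0x1f blk=7 s=3: L1-HIT | VC []
  [4] addr=0x49 blk=18 s=2: L1-HIT | VC []
  [5] addr=0x1c blk=7 s=3: L1-HIT | VC []
  [6] addr=0x1f blk=7 s=3: L1-HIT | VC []
  [7] addr=0x1e blk=7 s=3: L1-HIT | VC []
  [8] addr=0x1d blk=7 s=3: L1-HIT | VC []
  [9] addr=0x1f blk=7 s=3: L1-HIT | VC []
  [10] addr=0x1e blk=7 s=3: L1-HIT | VC []
  [11] addr=0x79 blk=30 s=2: MISS | VC [18]
  [12] addr=0x1c blk=7 s=3: L1-HIT | VC [18]
  [13] addr=0x2e blk=11 s=3: MISS | VC [18, 7]
  [14] addr=0x1e blk=7 s=3: VC-HIT | VC [18, 11]
  [15] addr=0x1e blk=7 s=3: L1-HIT | VC [18, 11]
  [16] addr=0x2d blk=11 s=3: VC-HIT | VC [18, 7]
  [17] addr=0x1f blk=7 s=3: VC-HIT | VC [18, 11]

VC = [18, 11]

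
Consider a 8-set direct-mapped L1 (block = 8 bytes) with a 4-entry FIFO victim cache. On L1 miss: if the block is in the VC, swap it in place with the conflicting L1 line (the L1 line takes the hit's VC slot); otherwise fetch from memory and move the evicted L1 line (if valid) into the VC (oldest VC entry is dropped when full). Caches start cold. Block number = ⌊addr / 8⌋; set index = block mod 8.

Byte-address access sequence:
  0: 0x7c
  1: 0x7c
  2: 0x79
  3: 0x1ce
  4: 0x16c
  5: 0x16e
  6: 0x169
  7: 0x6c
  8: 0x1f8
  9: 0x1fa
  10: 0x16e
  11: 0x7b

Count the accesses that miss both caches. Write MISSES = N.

0: 0x7c (blk 15, set 7) → MISS  vc=[]
1: 0x7c (blk 15, set 7) → L1-HIT  vc=[]
2: 0x79 (blk 15, set 7) → L1-HIT  vc=[]
3: 0x1ce (blk 57, set 1) → MISS  vc=[]
4: 0x16c (blk 45, set 5) → MISS  vc=[]
5: 0x16e (blk 45, set 5) → L1-HIT  vc=[]
6: 0x169 (blk 45, set 5) → L1-HIT  vc=[]
7: 0x6c (blk 13, set 5) → MISS  vc=[45]
8: 0x1f8 (blk 63, set 7) → MISS  vc=[45, 15]
9: 0x1fa (blk 63, set 7) → L1-HIT  vc=[45, 15]
10: 0x16e (blk 45, set 5) → VC-HIT  vc=[13, 15]
11: 0x7b (blk 15, set 7) → VC-HIT  vc=[13, 63]

MISSES = 5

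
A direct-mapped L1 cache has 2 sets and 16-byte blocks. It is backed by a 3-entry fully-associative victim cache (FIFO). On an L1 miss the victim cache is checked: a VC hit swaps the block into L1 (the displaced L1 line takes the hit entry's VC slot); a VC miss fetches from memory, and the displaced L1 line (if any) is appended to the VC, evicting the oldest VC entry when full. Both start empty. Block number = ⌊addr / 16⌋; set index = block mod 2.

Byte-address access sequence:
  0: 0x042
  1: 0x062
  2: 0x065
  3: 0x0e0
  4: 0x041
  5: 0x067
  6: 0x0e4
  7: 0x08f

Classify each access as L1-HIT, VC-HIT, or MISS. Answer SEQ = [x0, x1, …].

  [0] addr=0x42 blk=4 s=0: MISS | VC []
  [1] addr=0x62 blk=6 s=0: MISS | VC [4]
  [2] addr=0x65 blk=6 s=0: L1-HIT | VC [4]
  [3] addr=0xe0 blk=14 s=0: MISS | VC [4, 6]
  [4] addr=0x41 blk=4 s=0: VC-HIT | VC [14, 6]
  [5] addr=0x67 blk=6 s=0: VC-HIT | VC [14, 4]
  [6] addr=0xe4 blk=14 s=0: VC-HIT | VC [6, 4]
  [7] addr=0x8f blk=8 s=0: MISS | VC [6, 4, 14]

SEQ = [MISS, MISS, L1-HIT, MISS, VC-HIT, VC-HIT, VC-HIT, MISS]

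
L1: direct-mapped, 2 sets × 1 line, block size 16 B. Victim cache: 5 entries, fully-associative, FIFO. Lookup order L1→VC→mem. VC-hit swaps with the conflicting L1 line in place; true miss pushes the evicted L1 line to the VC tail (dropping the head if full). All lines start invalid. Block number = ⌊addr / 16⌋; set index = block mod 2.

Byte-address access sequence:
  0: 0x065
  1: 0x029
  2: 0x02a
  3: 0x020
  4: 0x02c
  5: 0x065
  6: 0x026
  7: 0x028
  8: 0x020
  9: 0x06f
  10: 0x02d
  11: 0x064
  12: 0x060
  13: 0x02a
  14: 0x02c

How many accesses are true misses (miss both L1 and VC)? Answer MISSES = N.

MISSES = 2

0: 0x65 (blk 6, set 0) → MISS  vc=[]
1: 0x29 (blk 2, set 0) → MISS  vc=[6]
2: 0x2a (blk 2, set 0) → L1-HIT  vc=[6]
3: 0x20 (blk 2, set 0) → L1-HIT  vc=[6]
4: 0x2c (blk 2, set 0) → L1-HIT  vc=[6]
5: 0x65 (blk 6, set 0) → VC-HIT  vc=[2]
6: 0x26 (blk 2, set 0) → VC-HIT  vc=[6]
7: 0x28 (blk 2, set 0) → L1-HIT  vc=[6]
8: 0x20 (blk 2, set 0) → L1-HIT  vc=[6]
9: 0x6f (blk 6, set 0) → VC-HIT  vc=[2]
10: 0x2d (blk 2, set 0) → VC-HIT  vc=[6]
11: 0x64 (blk 6, set 0) → VC-HIT  vc=[2]
12: 0x60 (blk 6, set 0) → L1-HIT  vc=[2]
13: 0x2a (blk 2, set 0) → VC-HIT  vc=[6]
14: 0x2c (blk 2, set 0) → L1-HIT  vc=[6]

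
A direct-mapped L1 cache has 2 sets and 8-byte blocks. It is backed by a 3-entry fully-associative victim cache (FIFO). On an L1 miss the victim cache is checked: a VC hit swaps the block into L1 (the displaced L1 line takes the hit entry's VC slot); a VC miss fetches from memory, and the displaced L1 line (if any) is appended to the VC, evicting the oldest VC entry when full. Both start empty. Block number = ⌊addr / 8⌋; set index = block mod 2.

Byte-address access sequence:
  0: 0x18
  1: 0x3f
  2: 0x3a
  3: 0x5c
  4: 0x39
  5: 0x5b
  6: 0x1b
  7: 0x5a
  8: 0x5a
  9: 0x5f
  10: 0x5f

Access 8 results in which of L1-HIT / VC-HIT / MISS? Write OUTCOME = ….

OUTCOME = L1-HIT

0: 0x18 (blk 3, set 1) → MISS  vc=[]
1: 0x3f (blk 7, set 1) → MISS  vc=[3]
2: 0x3a (blk 7, set 1) → L1-HIT  vc=[3]
3: 0x5c (blk 11, set 1) → MISS  vc=[3, 7]
4: 0x39 (blk 7, set 1) → VC-HIT  vc=[3, 11]
5: 0x5b (blk 11, set 1) → VC-HIT  vc=[3, 7]
6: 0x1b (blk 3, set 1) → VC-HIT  vc=[11, 7]
7: 0x5a (blk 11, set 1) → VC-HIT  vc=[3, 7]
8: 0x5a (blk 11, set 1) → L1-HIT  vc=[3, 7]
9: 0x5f (blk 11, set 1) → L1-HIT  vc=[3, 7]
10: 0x5f (blk 11, set 1) → L1-HIT  vc=[3, 7]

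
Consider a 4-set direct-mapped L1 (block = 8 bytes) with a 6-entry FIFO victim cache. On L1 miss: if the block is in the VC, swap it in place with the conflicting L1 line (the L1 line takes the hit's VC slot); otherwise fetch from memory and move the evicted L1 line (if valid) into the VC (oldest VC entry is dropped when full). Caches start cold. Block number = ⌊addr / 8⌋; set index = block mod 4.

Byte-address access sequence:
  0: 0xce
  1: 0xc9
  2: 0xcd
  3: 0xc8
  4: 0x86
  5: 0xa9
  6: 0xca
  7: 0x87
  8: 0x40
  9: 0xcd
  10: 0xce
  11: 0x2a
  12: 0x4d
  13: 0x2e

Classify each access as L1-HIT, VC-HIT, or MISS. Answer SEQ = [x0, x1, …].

0: 0xce (blk 25, set 1) → MISS  vc=[]
1: 0xc9 (blk 25, set 1) → L1-HIT  vc=[]
2: 0xcd (blk 25, set 1) → L1-HIT  vc=[]
3: 0xc8 (blk 25, set 1) → L1-HIT  vc=[]
4: 0x86 (blk 16, set 0) → MISS  vc=[]
5: 0xa9 (blk 21, set 1) → MISS  vc=[25]
6: 0xca (blk 25, set 1) → VC-HIT  vc=[21]
7: 0x87 (blk 16, set 0) → L1-HIT  vc=[21]
8: 0x40 (blk 8, set 0) → MISS  vc=[21, 16]
9: 0xcd (blk 25, set 1) → L1-HIT  vc=[21, 16]
10: 0xce (blk 25, set 1) → L1-HIT  vc=[21, 16]
11: 0x2a (blk 5, set 1) → MISS  vc=[21, 16, 25]
12: 0x4d (blk 9, set 1) → MISS  vc=[21, 16, 25, 5]
13: 0x2e (blk 5, set 1) → VC-HIT  vc=[21, 16, 25, 9]

SEQ = [MISS, L1-HIT, L1-HIT, L1-HIT, MISS, MISS, VC-HIT, L1-HIT, MISS, L1-HIT, L1-HIT, MISS, MISS, VC-HIT]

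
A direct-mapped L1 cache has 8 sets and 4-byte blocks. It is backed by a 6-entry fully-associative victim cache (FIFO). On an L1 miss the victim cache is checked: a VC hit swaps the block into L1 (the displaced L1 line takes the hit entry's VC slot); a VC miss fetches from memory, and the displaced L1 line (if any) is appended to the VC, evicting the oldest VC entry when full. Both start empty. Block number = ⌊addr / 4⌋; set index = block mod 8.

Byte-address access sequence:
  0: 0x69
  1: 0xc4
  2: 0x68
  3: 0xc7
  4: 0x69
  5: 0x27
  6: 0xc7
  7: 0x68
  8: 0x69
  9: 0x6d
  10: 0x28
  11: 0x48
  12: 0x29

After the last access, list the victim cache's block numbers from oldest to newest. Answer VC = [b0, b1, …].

VC = [9, 26, 18]

0: 0x69 (blk 26, set 2) → MISS  vc=[]
1: 0xc4 (blk 49, set 1) → MISS  vc=[]
2: 0x68 (blk 26, set 2) → L1-HIT  vc=[]
3: 0xc7 (blk 49, set 1) → L1-HIT  vc=[]
4: 0x69 (blk 26, set 2) → L1-HIT  vc=[]
5: 0x27 (blk 9, set 1) → MISS  vc=[49]
6: 0xc7 (blk 49, set 1) → VC-HIT  vc=[9]
7: 0x68 (blk 26, set 2) → L1-HIT  vc=[9]
8: 0x69 (blk 26, set 2) → L1-HIT  vc=[9]
9: 0x6d (blk 27, set 3) → MISS  vc=[9]
10: 0x28 (blk 10, set 2) → MISS  vc=[9, 26]
11: 0x48 (blk 18, set 2) → MISS  vc=[9, 26, 10]
12: 0x29 (blk 10, set 2) → VC-HIT  vc=[9, 26, 18]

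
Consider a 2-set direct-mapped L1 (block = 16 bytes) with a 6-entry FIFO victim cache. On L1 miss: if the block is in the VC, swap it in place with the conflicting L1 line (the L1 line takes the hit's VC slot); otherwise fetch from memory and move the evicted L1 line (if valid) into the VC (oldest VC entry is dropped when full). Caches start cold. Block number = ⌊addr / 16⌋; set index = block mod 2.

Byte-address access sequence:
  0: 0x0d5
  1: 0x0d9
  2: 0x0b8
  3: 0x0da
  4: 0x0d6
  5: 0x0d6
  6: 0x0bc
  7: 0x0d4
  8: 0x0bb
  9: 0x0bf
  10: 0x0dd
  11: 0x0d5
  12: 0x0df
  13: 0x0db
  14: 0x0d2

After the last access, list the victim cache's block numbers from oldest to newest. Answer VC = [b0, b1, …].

VC = [11]

0: 0xd5 (blk 13, set 1) → MISS  vc=[]
1: 0xd9 (blk 13, set 1) → L1-HIT  vc=[]
2: 0xb8 (blk 11, set 1) → MISS  vc=[13]
3: 0xda (blk 13, set 1) → VC-HIT  vc=[11]
4: 0xd6 (blk 13, set 1) → L1-HIT  vc=[11]
5: 0xd6 (blk 13, set 1) → L1-HIT  vc=[11]
6: 0xbc (blk 11, set 1) → VC-HIT  vc=[13]
7: 0xd4 (blk 13, set 1) → VC-HIT  vc=[11]
8: 0xbb (blk 11, set 1) → VC-HIT  vc=[13]
9: 0xbf (blk 11, set 1) → L1-HIT  vc=[13]
10: 0xdd (blk 13, set 1) → VC-HIT  vc=[11]
11: 0xd5 (blk 13, set 1) → L1-HIT  vc=[11]
12: 0xdf (blk 13, set 1) → L1-HIT  vc=[11]
13: 0xdb (blk 13, set 1) → L1-HIT  vc=[11]
14: 0xd2 (blk 13, set 1) → L1-HIT  vc=[11]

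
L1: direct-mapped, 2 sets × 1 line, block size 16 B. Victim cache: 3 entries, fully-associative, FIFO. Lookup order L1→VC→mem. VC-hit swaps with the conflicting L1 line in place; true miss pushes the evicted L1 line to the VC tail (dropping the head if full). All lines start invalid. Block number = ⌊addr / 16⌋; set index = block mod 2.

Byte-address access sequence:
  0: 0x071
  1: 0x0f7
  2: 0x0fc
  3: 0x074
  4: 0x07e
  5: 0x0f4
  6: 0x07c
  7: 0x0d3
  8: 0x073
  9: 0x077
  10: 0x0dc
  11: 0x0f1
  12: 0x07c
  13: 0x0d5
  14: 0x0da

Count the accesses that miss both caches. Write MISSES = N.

MISSES = 3

0: 0x71 (blk 7, set 1) → MISS  vc=[]
1: 0xf7 (blk 15, set 1) → MISS  vc=[7]
2: 0xfc (blk 15, set 1) → L1-HIT  vc=[7]
3: 0x74 (blk 7, set 1) → VC-HIT  vc=[15]
4: 0x7e (blk 7, set 1) → L1-HIT  vc=[15]
5: 0xf4 (blk 15, set 1) → VC-HIT  vc=[7]
6: 0x7c (blk 7, set 1) → VC-HIT  vc=[15]
7: 0xd3 (blk 13, set 1) → MISS  vc=[15, 7]
8: 0x73 (blk 7, set 1) → VC-HIT  vc=[15, 13]
9: 0x77 (blk 7, set 1) → L1-HIT  vc=[15, 13]
10: 0xdc (blk 13, set 1) → VC-HIT  vc=[15, 7]
11: 0xf1 (blk 15, set 1) → VC-HIT  vc=[13, 7]
12: 0x7c (blk 7, set 1) → VC-HIT  vc=[13, 15]
13: 0xd5 (blk 13, set 1) → VC-HIT  vc=[7, 15]
14: 0xda (blk 13, set 1) → L1-HIT  vc=[7, 15]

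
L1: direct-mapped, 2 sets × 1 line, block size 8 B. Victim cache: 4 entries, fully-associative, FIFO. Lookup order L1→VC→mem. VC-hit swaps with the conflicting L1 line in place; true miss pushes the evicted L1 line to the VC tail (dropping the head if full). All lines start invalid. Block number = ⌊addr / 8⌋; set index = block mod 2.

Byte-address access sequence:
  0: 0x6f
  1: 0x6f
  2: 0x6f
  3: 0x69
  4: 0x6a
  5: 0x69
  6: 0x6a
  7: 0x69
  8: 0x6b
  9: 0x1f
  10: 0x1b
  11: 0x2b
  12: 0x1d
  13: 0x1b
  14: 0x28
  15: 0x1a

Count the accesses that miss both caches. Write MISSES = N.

#0 0x6f→b13/s1 MISS; vc=[]
#1 0x6f→b13/s1 L1-HIT; vc=[]
#2 0x6f→b13/s1 L1-HIT; vc=[]
#3 0x69→b13/s1 L1-HIT; vc=[]
#4 0x6a→b13/s1 L1-HIT; vc=[]
#5 0x69→b13/s1 L1-HIT; vc=[]
#6 0x6a→b13/s1 L1-HIT; vc=[]
#7 0x69→b13/s1 L1-HIT; vc=[]
#8 0x6b→b13/s1 L1-HIT; vc=[]
#9 0x1f→b3/s1 MISS; vc=[13]
#10 0x1b→b3/s1 L1-HIT; vc=[13]
#11 0x2b→b5/s1 MISS; vc=[13,3]
#12 0x1d→b3/s1 VC-HIT; vc=[13,5]
#13 0x1b→b3/s1 L1-HIT; vc=[13,5]
#14 0x28→b5/s1 VC-HIT; vc=[13,3]
#15 0x1a→b3/s1 VC-HIT; vc=[13,5]

MISSES = 3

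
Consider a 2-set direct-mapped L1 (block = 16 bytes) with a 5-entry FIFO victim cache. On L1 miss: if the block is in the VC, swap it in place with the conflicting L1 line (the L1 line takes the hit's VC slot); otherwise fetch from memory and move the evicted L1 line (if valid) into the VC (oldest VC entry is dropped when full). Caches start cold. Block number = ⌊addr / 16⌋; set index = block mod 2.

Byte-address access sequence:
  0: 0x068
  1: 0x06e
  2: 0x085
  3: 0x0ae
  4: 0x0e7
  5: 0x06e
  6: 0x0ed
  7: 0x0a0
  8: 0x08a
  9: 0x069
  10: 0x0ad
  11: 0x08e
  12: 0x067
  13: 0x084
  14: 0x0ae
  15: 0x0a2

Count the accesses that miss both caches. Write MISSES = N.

  [0] addr=0x68 blk=6 s=0: MISS | VC []
  [1] addr=0x6e blk=6 s=0: L1-HIT | VC []
  [2] addr=0x85 blk=8 s=0: MISS | VC [6]
  [3] addr=0xae blk=10 s=0: MISS | VC [6, 8]
  [4] addr=0xe7 blk=14 s=0: MISS | VC [6, 8, 10]
  [5] addr=0x6e blk=6 s=0: VC-HIT | VC [14, 8, 10]
  [6] addr=0xed blk=14 s=0: VC-HIT | VC [6, 8, 10]
  [7] addr=0xa0 blk=10 s=0: VC-HIT | VC [6, 8, 14]
  [8] addr=0x8a blk=8 s=0: VC-HIT | VC [6, 10, 14]
  [9] addr=0x69 blk=6 s=0: VC-HIT | VC [8, 10, 14]
  [10] addr=0xad blk=10 s=0: VC-HIT | VC [8, 6, 14]
  [11] addr=0x8e blk=8 s=0: VC-HIT | VC [10, 6, 14]
  [12] addr=0x67 blk=6 s=0: VC-HIT | VC [10, 8, 14]
  [13] addr=0x84 blk=8 s=0: VC-HIT | VC [10, 6, 14]
  [14] addr=0xae blk=10 s=0: VC-HIT | VC [8, 6, 14]
  [15] addr=0xa2 blk=10 s=0: L1-HIT | VC [8, 6, 14]

MISSES = 4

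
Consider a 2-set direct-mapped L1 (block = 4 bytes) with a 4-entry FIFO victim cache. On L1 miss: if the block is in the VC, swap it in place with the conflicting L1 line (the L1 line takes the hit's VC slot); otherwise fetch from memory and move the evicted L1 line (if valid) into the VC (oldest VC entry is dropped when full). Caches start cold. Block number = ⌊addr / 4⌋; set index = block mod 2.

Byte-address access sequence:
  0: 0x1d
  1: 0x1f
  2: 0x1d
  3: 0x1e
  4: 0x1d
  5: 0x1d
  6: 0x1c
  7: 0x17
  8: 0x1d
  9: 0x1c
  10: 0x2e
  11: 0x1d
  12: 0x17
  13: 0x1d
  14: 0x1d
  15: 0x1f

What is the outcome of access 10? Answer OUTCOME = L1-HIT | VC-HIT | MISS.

OUTCOME = MISS

#0 0x1d→b7/s1 MISS; vc=[]
#1 0x1f→b7/s1 L1-HIT; vc=[]
#2 0x1d→b7/s1 L1-HIT; vc=[]
#3 0x1e→b7/s1 L1-HIT; vc=[]
#4 0x1d→b7/s1 L1-HIT; vc=[]
#5 0x1d→b7/s1 L1-HIT; vc=[]
#6 0x1c→b7/s1 L1-HIT; vc=[]
#7 0x17→b5/s1 MISS; vc=[7]
#8 0x1d→b7/s1 VC-HIT; vc=[5]
#9 0x1c→b7/s1 L1-HIT; vc=[5]
#10 0x2e→b11/s1 MISS; vc=[5,7]
#11 0x1d→b7/s1 VC-HIT; vc=[5,11]
#12 0x17→b5/s1 VC-HIT; vc=[7,11]
#13 0x1d→b7/s1 VC-HIT; vc=[5,11]
#14 0x1d→b7/s1 L1-HIT; vc=[5,11]
#15 0x1f→b7/s1 L1-HIT; vc=[5,11]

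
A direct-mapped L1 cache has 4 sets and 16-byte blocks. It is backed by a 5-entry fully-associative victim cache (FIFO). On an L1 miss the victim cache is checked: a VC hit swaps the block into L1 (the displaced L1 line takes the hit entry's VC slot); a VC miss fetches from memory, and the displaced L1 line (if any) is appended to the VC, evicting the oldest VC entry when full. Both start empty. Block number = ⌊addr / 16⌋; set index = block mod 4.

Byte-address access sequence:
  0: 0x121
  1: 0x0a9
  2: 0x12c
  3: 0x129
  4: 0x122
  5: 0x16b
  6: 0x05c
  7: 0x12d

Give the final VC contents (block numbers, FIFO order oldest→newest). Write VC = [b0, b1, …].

VC = [10, 22]

0: 0x121 (blk 18, set 2) → MISS  vc=[]
1: 0xa9 (blk 10, set 2) → MISS  vc=[18]
2: 0x12c (blk 18, set 2) → VC-HIT  vc=[10]
3: 0x129 (blk 18, set 2) → L1-HIT  vc=[10]
4: 0x122 (blk 18, set 2) → L1-HIT  vc=[10]
5: 0x16b (blk 22, set 2) → MISS  vc=[10, 18]
6: 0x5c (blk 5, set 1) → MISS  vc=[10, 18]
7: 0x12d (blk 18, set 2) → VC-HIT  vc=[10, 22]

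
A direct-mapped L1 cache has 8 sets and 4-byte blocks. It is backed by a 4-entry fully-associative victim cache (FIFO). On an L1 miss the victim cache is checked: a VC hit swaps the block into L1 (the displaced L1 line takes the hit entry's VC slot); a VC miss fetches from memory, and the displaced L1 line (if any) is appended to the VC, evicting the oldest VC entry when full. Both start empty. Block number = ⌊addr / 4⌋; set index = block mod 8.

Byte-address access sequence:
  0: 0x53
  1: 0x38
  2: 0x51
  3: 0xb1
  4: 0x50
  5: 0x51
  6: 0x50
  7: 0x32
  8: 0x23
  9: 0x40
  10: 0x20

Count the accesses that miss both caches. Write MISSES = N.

MISSES = 6

  [0] addr=0x53 blk=20 s=4: MISS | VC []
  [1] addr=0x38 blk=14 s=6: MISS | VC []
  [2] addr=0x51 blk=20 s=4: L1-HIT | VC []
  [3] addr=0xb1 blk=44 s=4: MISS | VC [20]
  [4] addr=0x50 blk=20 s=4: VC-HIT | VC [44]
  [5] addr=0x51 blk=20 s=4: L1-HIT | VC [44]
  [6] addr=0x50 blk=20 s=4: L1-HIT | VC [44]
  [7] addr=0x32 blk=12 s=4: MISS | VC [44, 20]
  [8] addr=0x23 blk=8 s=0: MISS | VC [44, 20]
  [9] addr=0x40 blk=16 s=0: MISS | VC [44, 20, 8]
  [10] addr=0x20 blk=8 s=0: VC-HIT | VC [44, 20, 16]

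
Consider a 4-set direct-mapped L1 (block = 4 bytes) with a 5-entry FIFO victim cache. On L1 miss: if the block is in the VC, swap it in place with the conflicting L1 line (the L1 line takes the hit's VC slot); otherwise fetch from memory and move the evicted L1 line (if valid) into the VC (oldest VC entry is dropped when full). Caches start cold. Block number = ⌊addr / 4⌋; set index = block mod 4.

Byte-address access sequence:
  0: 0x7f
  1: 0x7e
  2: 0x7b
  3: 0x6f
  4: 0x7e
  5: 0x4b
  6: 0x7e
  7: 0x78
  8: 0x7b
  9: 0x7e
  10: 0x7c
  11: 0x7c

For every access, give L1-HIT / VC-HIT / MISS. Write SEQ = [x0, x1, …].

SEQ = [MISS, L1-HIT, MISS, MISS, VC-HIT, MISS, L1-HIT, VC-HIT, L1-HIT, L1-HIT, L1-HIT, L1-HIT]

0: 0x7f (blk 31, set 3) → MISS  vc=[]
1: 0x7e (blk 31, set 3) → L1-HIT  vc=[]
2: 0x7b (blk 30, set 2) → MISS  vc=[]
3: 0x6f (blk 27, set 3) → MISS  vc=[31]
4: 0x7e (blk 31, set 3) → VC-HIT  vc=[27]
5: 0x4b (blk 18, set 2) → MISS  vc=[27, 30]
6: 0x7e (blk 31, set 3) → L1-HIT  vc=[27, 30]
7: 0x78 (blk 30, set 2) → VC-HIT  vc=[27, 18]
8: 0x7b (blk 30, set 2) → L1-HIT  vc=[27, 18]
9: 0x7e (blk 31, set 3) → L1-HIT  vc=[27, 18]
10: 0x7c (blk 31, set 3) → L1-HIT  vc=[27, 18]
11: 0x7c (blk 31, set 3) → L1-HIT  vc=[27, 18]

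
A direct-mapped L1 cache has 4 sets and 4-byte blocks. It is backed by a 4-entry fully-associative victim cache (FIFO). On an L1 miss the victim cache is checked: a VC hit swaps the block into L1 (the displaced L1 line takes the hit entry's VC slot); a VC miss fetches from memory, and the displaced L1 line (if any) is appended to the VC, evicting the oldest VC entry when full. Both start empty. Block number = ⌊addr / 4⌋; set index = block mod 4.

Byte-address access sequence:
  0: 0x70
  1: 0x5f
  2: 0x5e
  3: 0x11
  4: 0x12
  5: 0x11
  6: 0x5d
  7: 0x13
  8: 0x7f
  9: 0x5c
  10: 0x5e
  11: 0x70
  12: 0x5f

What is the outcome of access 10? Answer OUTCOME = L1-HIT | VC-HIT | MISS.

#0 0x70→b28/s0 MISS; vc=[]
#1 0x5f→b23/s3 MISS; vc=[]
#2 0x5e→b23/s3 L1-HIT; vc=[]
#3 0x11→b4/s0 MISS; vc=[28]
#4 0x12→b4/s0 L1-HIT; vc=[28]
#5 0x11→b4/s0 L1-HIT; vc=[28]
#6 0x5d→b23/s3 L1-HIT; vc=[28]
#7 0x13→b4/s0 L1-HIT; vc=[28]
#8 0x7f→b31/s3 MISS; vc=[28,23]
#9 0x5c→b23/s3 VC-HIT; vc=[28,31]
#10 0x5e→b23/s3 L1-HIT; vc=[28,31]
#11 0x70→b28/s0 VC-HIT; vc=[4,31]
#12 0x5f→b23/s3 L1-HIT; vc=[4,31]

OUTCOME = L1-HIT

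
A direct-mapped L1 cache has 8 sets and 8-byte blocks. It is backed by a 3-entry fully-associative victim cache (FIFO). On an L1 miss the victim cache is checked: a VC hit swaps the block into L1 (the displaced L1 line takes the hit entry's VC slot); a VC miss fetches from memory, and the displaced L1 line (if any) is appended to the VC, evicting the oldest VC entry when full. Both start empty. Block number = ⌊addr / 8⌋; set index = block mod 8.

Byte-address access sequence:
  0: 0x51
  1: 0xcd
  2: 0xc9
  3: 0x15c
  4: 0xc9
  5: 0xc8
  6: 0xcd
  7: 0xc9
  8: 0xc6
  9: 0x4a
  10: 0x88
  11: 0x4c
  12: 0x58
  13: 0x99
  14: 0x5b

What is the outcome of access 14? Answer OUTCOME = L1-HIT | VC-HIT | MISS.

#0 0x51→b10/s2 MISS; vc=[]
#1 0xcd→b25/s1 MISS; vc=[]
#2 0xc9→b25/s1 L1-HIT; vc=[]
#3 0x15c→b43/s3 MISS; vc=[]
#4 0xc9→b25/s1 L1-HIT; vc=[]
#5 0xc8→b25/s1 L1-HIT; vc=[]
#6 0xcd→b25/s1 L1-HIT; vc=[]
#7 0xc9→b25/s1 L1-HIT; vc=[]
#8 0xc6→b24/s0 MISS; vc=[]
#9 0x4a→b9/s1 MISS; vc=[25]
#10 0x88→b17/s1 MISS; vc=[25,9]
#11 0x4c→b9/s1 VC-HIT; vc=[25,17]
#12 0x58→b11/s3 MISS; vc=[25,17,43]
#13 0x99→b19/s3 MISS; vc=[17,43,11]
#14 0x5b→b11/s3 VC-HIT; vc=[17,43,19]

OUTCOME = VC-HIT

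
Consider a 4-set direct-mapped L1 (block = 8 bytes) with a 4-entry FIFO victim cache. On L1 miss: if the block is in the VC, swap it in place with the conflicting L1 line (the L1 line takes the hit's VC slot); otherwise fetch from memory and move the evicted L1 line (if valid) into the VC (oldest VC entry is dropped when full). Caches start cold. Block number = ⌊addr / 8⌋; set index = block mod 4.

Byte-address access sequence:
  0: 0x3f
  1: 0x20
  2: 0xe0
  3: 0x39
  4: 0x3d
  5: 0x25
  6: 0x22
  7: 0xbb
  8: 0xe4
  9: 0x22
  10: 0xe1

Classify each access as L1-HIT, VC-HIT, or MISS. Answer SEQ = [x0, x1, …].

SEQ = [MISS, MISS, MISS, L1-HIT, L1-HIT, VC-HIT, L1-HIT, MISS, VC-HIT, VC-HIT, VC-HIT]

#0 0x3f→b7/s3 MISS; vc=[]
#1 0x20→b4/s0 MISS; vc=[]
#2 0xe0→b28/s0 MISS; vc=[4]
#3 0x39→b7/s3 L1-HIT; vc=[4]
#4 0x3d→b7/s3 L1-HIT; vc=[4]
#5 0x25→b4/s0 VC-HIT; vc=[28]
#6 0x22→b4/s0 L1-HIT; vc=[28]
#7 0xbb→b23/s3 MISS; vc=[28,7]
#8 0xe4→b28/s0 VC-HIT; vc=[4,7]
#9 0x22→b4/s0 VC-HIT; vc=[28,7]
#10 0xe1→b28/s0 VC-HIT; vc=[4,7]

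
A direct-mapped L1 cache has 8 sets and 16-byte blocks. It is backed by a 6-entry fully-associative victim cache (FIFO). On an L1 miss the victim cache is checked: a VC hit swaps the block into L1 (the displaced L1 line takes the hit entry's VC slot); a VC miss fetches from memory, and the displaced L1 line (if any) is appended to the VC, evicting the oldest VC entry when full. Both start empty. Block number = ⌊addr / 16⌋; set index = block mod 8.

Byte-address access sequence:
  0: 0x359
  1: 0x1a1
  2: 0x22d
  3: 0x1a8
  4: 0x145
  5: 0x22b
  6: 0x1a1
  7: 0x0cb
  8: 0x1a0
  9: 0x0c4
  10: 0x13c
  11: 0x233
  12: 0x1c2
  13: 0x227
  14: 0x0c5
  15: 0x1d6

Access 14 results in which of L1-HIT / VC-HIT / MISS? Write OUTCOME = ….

OUTCOME = VC-HIT

  [0] addr=0x359 blk=53 s=5: MISS | VC []
  [1] addr=0x1a1 blk=26 s=2: MISS | VC []
  [2] addr=0x22d blk=34 s=2: MISS | VC [26]
  [3] addr=0x1a8 blk=26 s=2: VC-HIT | VC [34]
  [4] addr=0x145 blk=20 s=4: MISS | VC [34]
  [5] addr=0x22b blk=34 s=2: VC-HIT | VC [26]
  [6] addr=0x1a1 blk=26 s=2: VC-HIT | VC [34]
  [7] addr=0xcb blk=12 s=4: MISS | VC [34, 20]
  [8] addr=0x1a0 blk=26 s=2: L1-HIT | VC [34, 20]
  [9] addr=0xc4 blk=12 s=4: L1-HIT | VC [34, 20]
  [10] addr=0x13c blk=19 s=3: MISS | VC [34, 20]
  [11] addr=0x233 blk=35 s=3: MISS | VC [34, 20, 19]
  [12] addr=0x1c2 blk=28 s=4: MISS | VC [34, 20, 19, 12]
  [13] addr=0x227 blk=34 s=2: VC-HIT | VC [26, 20, 19, 12]
  [14] addr=0xc5 blk=12 s=4: VC-HIT | VC [26, 20, 19, 28]
  [15] addr=0x1d6 blk=29 s=5: MISS | VC [26, 20, 19, 28, 53]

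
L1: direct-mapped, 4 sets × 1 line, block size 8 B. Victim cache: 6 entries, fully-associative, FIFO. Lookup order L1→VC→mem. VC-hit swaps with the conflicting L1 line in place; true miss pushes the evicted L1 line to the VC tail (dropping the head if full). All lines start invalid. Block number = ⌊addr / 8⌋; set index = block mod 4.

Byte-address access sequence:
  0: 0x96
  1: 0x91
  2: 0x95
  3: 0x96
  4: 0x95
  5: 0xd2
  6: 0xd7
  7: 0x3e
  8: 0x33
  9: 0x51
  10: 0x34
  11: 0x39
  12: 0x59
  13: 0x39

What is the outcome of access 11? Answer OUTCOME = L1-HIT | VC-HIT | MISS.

OUTCOME = L1-HIT

#0 0x96→b18/s2 MISS; vc=[]
#1 0x91→b18/s2 L1-HIT; vc=[]
#2 0x95→b18/s2 L1-HIT; vc=[]
#3 0x96→b18/s2 L1-HIT; vc=[]
#4 0x95→b18/s2 L1-HIT; vc=[]
#5 0xd2→b26/s2 MISS; vc=[18]
#6 0xd7→b26/s2 L1-HIT; vc=[18]
#7 0x3e→b7/s3 MISS; vc=[18]
#8 0x33→b6/s2 MISS; vc=[18,26]
#9 0x51→b10/s2 MISS; vc=[18,26,6]
#10 0x34→b6/s2 VC-HIT; vc=[18,26,10]
#11 0x39→b7/s3 L1-HIT; vc=[18,26,10]
#12 0x59→b11/s3 MISS; vc=[18,26,10,7]
#13 0x39→b7/s3 VC-HIT; vc=[18,26,10,11]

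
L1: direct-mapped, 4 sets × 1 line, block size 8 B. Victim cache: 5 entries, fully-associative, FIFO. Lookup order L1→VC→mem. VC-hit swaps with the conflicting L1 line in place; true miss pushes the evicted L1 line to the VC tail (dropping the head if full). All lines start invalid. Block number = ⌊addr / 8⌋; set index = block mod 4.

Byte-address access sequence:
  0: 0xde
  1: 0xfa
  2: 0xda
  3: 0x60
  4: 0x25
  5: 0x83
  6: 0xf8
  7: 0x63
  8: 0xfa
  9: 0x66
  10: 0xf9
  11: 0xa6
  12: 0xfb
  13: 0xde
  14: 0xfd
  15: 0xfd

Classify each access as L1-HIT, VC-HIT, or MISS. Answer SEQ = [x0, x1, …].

SEQ = [MISS, MISS, VC-HIT, MISS, MISS, MISS, VC-HIT, VC-HIT, L1-HIT, L1-HIT, L1-HIT, MISS, L1-HIT, VC-HIT, VC-HIT, L1-HIT]

0: 0xde (blk 27, set 3) → MISS  vc=[]
1: 0xfa (blk 31, set 3) → MISS  vc=[27]
2: 0xda (blk 27, set 3) → VC-HIT  vc=[31]
3: 0x60 (blk 12, set 0) → MISS  vc=[31]
4: 0x25 (blk 4, set 0) → MISS  vc=[31, 12]
5: 0x83 (blk 16, set 0) → MISS  vc=[31, 12, 4]
6: 0xf8 (blk 31, set 3) → VC-HIT  vc=[27, 12, 4]
7: 0x63 (blk 12, set 0) → VC-HIT  vc=[27, 16, 4]
8: 0xfa (blk 31, set 3) → L1-HIT  vc=[27, 16, 4]
9: 0x66 (blk 12, set 0) → L1-HIT  vc=[27, 16, 4]
10: 0xf9 (blk 31, set 3) → L1-HIT  vc=[27, 16, 4]
11: 0xa6 (blk 20, set 0) → MISS  vc=[27, 16, 4, 12]
12: 0xfb (blk 31, set 3) → L1-HIT  vc=[27, 16, 4, 12]
13: 0xde (blk 27, set 3) → VC-HIT  vc=[31, 16, 4, 12]
14: 0xfd (blk 31, set 3) → VC-HIT  vc=[27, 16, 4, 12]
15: 0xfd (blk 31, set 3) → L1-HIT  vc=[27, 16, 4, 12]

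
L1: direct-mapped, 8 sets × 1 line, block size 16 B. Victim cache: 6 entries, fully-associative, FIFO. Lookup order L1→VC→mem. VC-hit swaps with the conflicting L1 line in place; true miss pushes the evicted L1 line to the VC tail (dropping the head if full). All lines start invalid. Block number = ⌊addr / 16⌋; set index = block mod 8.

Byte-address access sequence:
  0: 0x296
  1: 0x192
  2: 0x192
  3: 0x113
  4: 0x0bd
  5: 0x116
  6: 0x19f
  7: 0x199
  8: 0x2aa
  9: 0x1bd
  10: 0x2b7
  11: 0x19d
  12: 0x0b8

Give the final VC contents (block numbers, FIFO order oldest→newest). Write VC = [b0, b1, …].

VC = [41, 17, 43, 27]

0: 0x296 (blk 41, set 1) → MISS  vc=[]
1: 0x192 (blk 25, set 1) → MISS  vc=[41]
2: 0x192 (blk 25, set 1) → L1-HIT  vc=[41]
3: 0x113 (blk 17, set 1) → MISS  vc=[41, 25]
4: 0xbd (blk 11, set 3) → MISS  vc=[41, 25]
5: 0x116 (blk 17, set 1) → L1-HIT  vc=[41, 25]
6: 0x19f (blk 25, set 1) → VC-HIT  vc=[41, 17]
7: 0x199 (blk 25, set 1) → L1-HIT  vc=[41, 17]
8: 0x2aa (blk 42, set 2) → MISS  vc=[41, 17]
9: 0x1bd (blk 27, set 3) → MISS  vc=[41, 17, 11]
10: 0x2b7 (blk 43, set 3) → MISS  vc=[41, 17, 11, 27]
11: 0x19d (blk 25, set 1) → L1-HIT  vc=[41, 17, 11, 27]
12: 0xb8 (blk 11, set 3) → VC-HIT  vc=[41, 17, 43, 27]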